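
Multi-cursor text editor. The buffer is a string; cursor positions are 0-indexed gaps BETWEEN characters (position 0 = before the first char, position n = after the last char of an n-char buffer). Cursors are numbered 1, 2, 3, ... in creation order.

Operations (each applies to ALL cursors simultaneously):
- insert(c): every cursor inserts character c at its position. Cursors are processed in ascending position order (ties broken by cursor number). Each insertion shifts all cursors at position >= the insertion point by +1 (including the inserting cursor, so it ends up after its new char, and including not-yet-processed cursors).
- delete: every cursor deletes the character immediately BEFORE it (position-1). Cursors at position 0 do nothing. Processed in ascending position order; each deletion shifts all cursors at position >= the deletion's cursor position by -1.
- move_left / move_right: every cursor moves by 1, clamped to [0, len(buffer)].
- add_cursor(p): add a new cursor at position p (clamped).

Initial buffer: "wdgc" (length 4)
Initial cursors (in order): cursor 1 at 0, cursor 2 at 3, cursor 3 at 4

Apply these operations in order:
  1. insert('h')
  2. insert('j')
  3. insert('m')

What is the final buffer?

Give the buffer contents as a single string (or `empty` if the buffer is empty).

After op 1 (insert('h')): buffer="hwdghch" (len 7), cursors c1@1 c2@5 c3@7, authorship 1...2.3
After op 2 (insert('j')): buffer="hjwdghjchj" (len 10), cursors c1@2 c2@7 c3@10, authorship 11...22.33
After op 3 (insert('m')): buffer="hjmwdghjmchjm" (len 13), cursors c1@3 c2@9 c3@13, authorship 111...222.333

Answer: hjmwdghjmchjm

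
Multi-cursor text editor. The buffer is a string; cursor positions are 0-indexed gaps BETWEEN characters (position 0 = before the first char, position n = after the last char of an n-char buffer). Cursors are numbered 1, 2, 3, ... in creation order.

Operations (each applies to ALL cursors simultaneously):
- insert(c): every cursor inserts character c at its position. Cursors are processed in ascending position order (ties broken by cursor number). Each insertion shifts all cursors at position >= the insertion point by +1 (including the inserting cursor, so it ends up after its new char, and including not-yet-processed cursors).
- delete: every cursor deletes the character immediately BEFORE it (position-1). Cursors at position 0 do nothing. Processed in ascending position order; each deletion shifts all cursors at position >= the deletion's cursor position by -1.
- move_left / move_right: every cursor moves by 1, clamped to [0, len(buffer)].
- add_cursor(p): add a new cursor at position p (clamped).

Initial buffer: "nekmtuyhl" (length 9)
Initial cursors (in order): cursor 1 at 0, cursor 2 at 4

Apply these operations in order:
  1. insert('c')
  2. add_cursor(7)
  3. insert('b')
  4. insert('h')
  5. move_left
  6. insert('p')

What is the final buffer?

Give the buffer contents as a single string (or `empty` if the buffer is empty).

Answer: cbphnekmcbphtbphuyhl

Derivation:
After op 1 (insert('c')): buffer="cnekmctuyhl" (len 11), cursors c1@1 c2@6, authorship 1....2.....
After op 2 (add_cursor(7)): buffer="cnekmctuyhl" (len 11), cursors c1@1 c2@6 c3@7, authorship 1....2.....
After op 3 (insert('b')): buffer="cbnekmcbtbuyhl" (len 14), cursors c1@2 c2@8 c3@10, authorship 11....22.3....
After op 4 (insert('h')): buffer="cbhnekmcbhtbhuyhl" (len 17), cursors c1@3 c2@10 c3@13, authorship 111....222.33....
After op 5 (move_left): buffer="cbhnekmcbhtbhuyhl" (len 17), cursors c1@2 c2@9 c3@12, authorship 111....222.33....
After op 6 (insert('p')): buffer="cbphnekmcbphtbphuyhl" (len 20), cursors c1@3 c2@11 c3@15, authorship 1111....2222.333....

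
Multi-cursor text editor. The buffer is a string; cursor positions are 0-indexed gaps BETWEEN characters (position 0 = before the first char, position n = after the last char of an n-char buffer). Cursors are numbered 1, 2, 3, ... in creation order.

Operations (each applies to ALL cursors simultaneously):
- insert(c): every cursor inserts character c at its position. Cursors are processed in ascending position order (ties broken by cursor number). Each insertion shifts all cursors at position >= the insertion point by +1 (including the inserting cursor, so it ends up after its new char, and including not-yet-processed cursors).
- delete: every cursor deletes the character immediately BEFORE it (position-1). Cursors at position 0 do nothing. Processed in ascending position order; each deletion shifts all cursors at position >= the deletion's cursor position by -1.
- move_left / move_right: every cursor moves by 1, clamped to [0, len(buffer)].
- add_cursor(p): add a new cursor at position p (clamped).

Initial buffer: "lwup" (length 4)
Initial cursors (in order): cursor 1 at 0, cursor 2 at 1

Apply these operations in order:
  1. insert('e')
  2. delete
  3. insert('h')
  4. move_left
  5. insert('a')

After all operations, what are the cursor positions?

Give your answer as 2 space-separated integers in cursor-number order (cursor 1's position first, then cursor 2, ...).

Answer: 1 4

Derivation:
After op 1 (insert('e')): buffer="elewup" (len 6), cursors c1@1 c2@3, authorship 1.2...
After op 2 (delete): buffer="lwup" (len 4), cursors c1@0 c2@1, authorship ....
After op 3 (insert('h')): buffer="hlhwup" (len 6), cursors c1@1 c2@3, authorship 1.2...
After op 4 (move_left): buffer="hlhwup" (len 6), cursors c1@0 c2@2, authorship 1.2...
After op 5 (insert('a')): buffer="ahlahwup" (len 8), cursors c1@1 c2@4, authorship 11.22...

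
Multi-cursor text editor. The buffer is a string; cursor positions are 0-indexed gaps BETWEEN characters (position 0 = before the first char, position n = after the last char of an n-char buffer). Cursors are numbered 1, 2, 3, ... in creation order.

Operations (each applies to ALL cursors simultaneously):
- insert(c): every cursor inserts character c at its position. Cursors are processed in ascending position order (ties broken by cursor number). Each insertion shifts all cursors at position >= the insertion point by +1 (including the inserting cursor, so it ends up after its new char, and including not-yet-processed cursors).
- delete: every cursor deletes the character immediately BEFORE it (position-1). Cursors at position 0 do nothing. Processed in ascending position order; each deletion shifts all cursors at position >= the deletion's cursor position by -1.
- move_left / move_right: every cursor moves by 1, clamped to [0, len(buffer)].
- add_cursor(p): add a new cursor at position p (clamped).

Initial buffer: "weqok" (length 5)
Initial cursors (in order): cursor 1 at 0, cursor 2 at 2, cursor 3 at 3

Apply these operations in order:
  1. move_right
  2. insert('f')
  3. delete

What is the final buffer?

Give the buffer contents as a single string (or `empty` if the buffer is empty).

After op 1 (move_right): buffer="weqok" (len 5), cursors c1@1 c2@3 c3@4, authorship .....
After op 2 (insert('f')): buffer="wfeqfofk" (len 8), cursors c1@2 c2@5 c3@7, authorship .1..2.3.
After op 3 (delete): buffer="weqok" (len 5), cursors c1@1 c2@3 c3@4, authorship .....

Answer: weqok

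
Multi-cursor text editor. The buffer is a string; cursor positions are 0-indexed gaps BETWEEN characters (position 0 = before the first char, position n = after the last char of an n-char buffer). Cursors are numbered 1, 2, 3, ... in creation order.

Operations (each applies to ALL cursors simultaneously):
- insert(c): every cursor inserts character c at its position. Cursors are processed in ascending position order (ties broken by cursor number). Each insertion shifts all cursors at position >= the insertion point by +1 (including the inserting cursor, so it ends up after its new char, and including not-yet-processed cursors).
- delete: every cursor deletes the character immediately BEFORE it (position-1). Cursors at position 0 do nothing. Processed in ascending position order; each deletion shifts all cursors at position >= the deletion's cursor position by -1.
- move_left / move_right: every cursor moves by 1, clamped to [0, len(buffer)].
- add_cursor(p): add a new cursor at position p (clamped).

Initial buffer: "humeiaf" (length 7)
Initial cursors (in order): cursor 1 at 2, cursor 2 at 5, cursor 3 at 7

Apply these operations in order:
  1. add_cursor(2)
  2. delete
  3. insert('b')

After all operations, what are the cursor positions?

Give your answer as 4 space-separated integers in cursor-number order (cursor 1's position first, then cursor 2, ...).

After op 1 (add_cursor(2)): buffer="humeiaf" (len 7), cursors c1@2 c4@2 c2@5 c3@7, authorship .......
After op 2 (delete): buffer="mea" (len 3), cursors c1@0 c4@0 c2@2 c3@3, authorship ...
After op 3 (insert('b')): buffer="bbmebab" (len 7), cursors c1@2 c4@2 c2@5 c3@7, authorship 14..2.3

Answer: 2 5 7 2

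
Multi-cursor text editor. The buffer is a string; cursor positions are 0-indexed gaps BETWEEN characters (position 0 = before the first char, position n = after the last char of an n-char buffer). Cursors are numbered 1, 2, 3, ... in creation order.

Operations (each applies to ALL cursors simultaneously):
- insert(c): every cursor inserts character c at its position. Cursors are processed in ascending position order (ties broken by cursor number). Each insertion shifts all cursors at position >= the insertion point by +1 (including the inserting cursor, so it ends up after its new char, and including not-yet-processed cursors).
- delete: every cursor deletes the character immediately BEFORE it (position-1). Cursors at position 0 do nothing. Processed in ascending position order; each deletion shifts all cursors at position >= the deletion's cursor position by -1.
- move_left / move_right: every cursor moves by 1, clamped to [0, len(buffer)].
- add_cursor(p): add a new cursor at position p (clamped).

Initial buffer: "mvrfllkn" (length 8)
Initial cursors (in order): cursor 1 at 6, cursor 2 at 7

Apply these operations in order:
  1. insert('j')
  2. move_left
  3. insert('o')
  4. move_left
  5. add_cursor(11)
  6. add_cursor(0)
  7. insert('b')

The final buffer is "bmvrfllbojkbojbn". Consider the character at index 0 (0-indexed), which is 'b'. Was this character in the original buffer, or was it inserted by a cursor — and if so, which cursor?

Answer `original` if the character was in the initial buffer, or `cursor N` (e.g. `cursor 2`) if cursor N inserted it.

After op 1 (insert('j')): buffer="mvrflljkjn" (len 10), cursors c1@7 c2@9, authorship ......1.2.
After op 2 (move_left): buffer="mvrflljkjn" (len 10), cursors c1@6 c2@8, authorship ......1.2.
After op 3 (insert('o')): buffer="mvrfllojkojn" (len 12), cursors c1@7 c2@10, authorship ......11.22.
After op 4 (move_left): buffer="mvrfllojkojn" (len 12), cursors c1@6 c2@9, authorship ......11.22.
After op 5 (add_cursor(11)): buffer="mvrfllojkojn" (len 12), cursors c1@6 c2@9 c3@11, authorship ......11.22.
After op 6 (add_cursor(0)): buffer="mvrfllojkojn" (len 12), cursors c4@0 c1@6 c2@9 c3@11, authorship ......11.22.
After op 7 (insert('b')): buffer="bmvrfllbojkbojbn" (len 16), cursors c4@1 c1@8 c2@12 c3@15, authorship 4......111.2223.
Authorship (.=original, N=cursor N): 4 . . . . . . 1 1 1 . 2 2 2 3 .
Index 0: author = 4

Answer: cursor 4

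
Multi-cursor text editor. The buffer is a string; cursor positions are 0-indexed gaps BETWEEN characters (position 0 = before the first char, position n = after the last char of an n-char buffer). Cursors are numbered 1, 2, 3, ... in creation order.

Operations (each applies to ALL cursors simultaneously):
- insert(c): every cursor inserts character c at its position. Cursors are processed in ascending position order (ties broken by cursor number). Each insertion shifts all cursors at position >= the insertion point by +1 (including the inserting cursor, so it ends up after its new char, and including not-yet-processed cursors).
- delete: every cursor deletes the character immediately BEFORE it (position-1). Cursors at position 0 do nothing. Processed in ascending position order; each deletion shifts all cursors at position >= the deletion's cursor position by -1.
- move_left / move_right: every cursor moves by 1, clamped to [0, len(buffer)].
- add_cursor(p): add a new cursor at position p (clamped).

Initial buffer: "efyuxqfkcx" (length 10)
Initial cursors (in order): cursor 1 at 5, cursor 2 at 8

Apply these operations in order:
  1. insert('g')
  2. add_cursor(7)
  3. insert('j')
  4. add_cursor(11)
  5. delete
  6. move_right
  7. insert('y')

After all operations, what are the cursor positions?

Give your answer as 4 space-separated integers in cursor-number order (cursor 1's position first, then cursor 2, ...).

After op 1 (insert('g')): buffer="efyuxgqfkgcx" (len 12), cursors c1@6 c2@10, authorship .....1...2..
After op 2 (add_cursor(7)): buffer="efyuxgqfkgcx" (len 12), cursors c1@6 c3@7 c2@10, authorship .....1...2..
After op 3 (insert('j')): buffer="efyuxgjqjfkgjcx" (len 15), cursors c1@7 c3@9 c2@13, authorship .....11.3..22..
After op 4 (add_cursor(11)): buffer="efyuxgjqjfkgjcx" (len 15), cursors c1@7 c3@9 c4@11 c2@13, authorship .....11.3..22..
After op 5 (delete): buffer="efyuxgqfgcx" (len 11), cursors c1@6 c3@7 c4@8 c2@9, authorship .....1..2..
After op 6 (move_right): buffer="efyuxgqfgcx" (len 11), cursors c1@7 c3@8 c4@9 c2@10, authorship .....1..2..
After op 7 (insert('y')): buffer="efyuxgqyfygycyx" (len 15), cursors c1@8 c3@10 c4@12 c2@14, authorship .....1.1.324.2.

Answer: 8 14 10 12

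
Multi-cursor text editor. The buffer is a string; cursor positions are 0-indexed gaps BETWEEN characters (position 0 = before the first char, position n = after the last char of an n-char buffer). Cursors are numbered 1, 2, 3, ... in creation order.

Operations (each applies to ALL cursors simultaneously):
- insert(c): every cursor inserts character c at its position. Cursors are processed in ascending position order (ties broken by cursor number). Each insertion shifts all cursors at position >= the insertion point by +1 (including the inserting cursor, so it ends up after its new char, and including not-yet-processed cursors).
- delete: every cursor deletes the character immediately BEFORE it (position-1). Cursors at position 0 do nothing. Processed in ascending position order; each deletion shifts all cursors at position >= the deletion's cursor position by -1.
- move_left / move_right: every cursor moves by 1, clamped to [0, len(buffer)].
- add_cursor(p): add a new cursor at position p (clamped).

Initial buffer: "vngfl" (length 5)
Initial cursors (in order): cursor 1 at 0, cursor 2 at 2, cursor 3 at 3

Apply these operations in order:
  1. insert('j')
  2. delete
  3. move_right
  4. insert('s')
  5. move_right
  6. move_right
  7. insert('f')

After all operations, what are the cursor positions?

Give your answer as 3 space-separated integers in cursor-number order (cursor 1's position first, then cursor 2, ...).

After op 1 (insert('j')): buffer="jvnjgjfl" (len 8), cursors c1@1 c2@4 c3@6, authorship 1..2.3..
After op 2 (delete): buffer="vngfl" (len 5), cursors c1@0 c2@2 c3@3, authorship .....
After op 3 (move_right): buffer="vngfl" (len 5), cursors c1@1 c2@3 c3@4, authorship .....
After op 4 (insert('s')): buffer="vsngsfsl" (len 8), cursors c1@2 c2@5 c3@7, authorship .1..2.3.
After op 5 (move_right): buffer="vsngsfsl" (len 8), cursors c1@3 c2@6 c3@8, authorship .1..2.3.
After op 6 (move_right): buffer="vsngsfsl" (len 8), cursors c1@4 c2@7 c3@8, authorship .1..2.3.
After op 7 (insert('f')): buffer="vsngfsfsflf" (len 11), cursors c1@5 c2@9 c3@11, authorship .1..12.32.3

Answer: 5 9 11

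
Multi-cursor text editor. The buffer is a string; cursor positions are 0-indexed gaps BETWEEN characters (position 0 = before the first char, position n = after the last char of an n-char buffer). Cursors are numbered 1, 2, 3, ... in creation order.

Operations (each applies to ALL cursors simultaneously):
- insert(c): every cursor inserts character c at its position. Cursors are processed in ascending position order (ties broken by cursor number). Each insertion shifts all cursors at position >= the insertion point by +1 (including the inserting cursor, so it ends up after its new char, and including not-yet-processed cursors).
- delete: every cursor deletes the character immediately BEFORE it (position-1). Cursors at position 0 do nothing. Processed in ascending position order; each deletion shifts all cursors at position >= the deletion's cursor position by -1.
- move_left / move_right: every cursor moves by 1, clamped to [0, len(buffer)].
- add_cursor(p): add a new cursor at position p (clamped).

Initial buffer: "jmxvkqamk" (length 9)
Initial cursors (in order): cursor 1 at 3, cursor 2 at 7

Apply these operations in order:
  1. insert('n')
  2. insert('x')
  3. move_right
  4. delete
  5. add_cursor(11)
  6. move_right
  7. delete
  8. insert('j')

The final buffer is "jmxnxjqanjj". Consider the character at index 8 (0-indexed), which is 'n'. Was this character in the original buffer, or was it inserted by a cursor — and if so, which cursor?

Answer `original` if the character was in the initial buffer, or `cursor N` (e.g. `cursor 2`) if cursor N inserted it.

After op 1 (insert('n')): buffer="jmxnvkqanmk" (len 11), cursors c1@4 c2@9, authorship ...1....2..
After op 2 (insert('x')): buffer="jmxnxvkqanxmk" (len 13), cursors c1@5 c2@11, authorship ...11....22..
After op 3 (move_right): buffer="jmxnxvkqanxmk" (len 13), cursors c1@6 c2@12, authorship ...11....22..
After op 4 (delete): buffer="jmxnxkqanxk" (len 11), cursors c1@5 c2@10, authorship ...11...22.
After op 5 (add_cursor(11)): buffer="jmxnxkqanxk" (len 11), cursors c1@5 c2@10 c3@11, authorship ...11...22.
After op 6 (move_right): buffer="jmxnxkqanxk" (len 11), cursors c1@6 c2@11 c3@11, authorship ...11...22.
After op 7 (delete): buffer="jmxnxqan" (len 8), cursors c1@5 c2@8 c3@8, authorship ...11..2
After op 8 (insert('j')): buffer="jmxnxjqanjj" (len 11), cursors c1@6 c2@11 c3@11, authorship ...111..223
Authorship (.=original, N=cursor N): . . . 1 1 1 . . 2 2 3
Index 8: author = 2

Answer: cursor 2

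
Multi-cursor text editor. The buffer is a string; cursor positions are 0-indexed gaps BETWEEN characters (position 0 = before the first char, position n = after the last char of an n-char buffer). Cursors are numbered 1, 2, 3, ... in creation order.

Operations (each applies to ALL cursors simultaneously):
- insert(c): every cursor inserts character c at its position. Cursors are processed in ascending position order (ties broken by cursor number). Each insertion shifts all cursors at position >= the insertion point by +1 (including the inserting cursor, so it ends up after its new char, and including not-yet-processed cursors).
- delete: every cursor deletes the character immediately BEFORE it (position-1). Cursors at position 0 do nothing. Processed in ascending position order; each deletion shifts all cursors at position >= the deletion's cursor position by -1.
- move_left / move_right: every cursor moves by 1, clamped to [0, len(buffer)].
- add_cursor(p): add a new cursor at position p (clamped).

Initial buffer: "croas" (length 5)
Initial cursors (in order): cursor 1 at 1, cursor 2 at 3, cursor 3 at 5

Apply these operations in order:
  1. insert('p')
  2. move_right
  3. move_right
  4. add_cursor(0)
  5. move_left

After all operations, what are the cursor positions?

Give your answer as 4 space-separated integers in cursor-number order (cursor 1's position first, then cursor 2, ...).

After op 1 (insert('p')): buffer="cpropasp" (len 8), cursors c1@2 c2@5 c3@8, authorship .1..2..3
After op 2 (move_right): buffer="cpropasp" (len 8), cursors c1@3 c2@6 c3@8, authorship .1..2..3
After op 3 (move_right): buffer="cpropasp" (len 8), cursors c1@4 c2@7 c3@8, authorship .1..2..3
After op 4 (add_cursor(0)): buffer="cpropasp" (len 8), cursors c4@0 c1@4 c2@7 c3@8, authorship .1..2..3
After op 5 (move_left): buffer="cpropasp" (len 8), cursors c4@0 c1@3 c2@6 c3@7, authorship .1..2..3

Answer: 3 6 7 0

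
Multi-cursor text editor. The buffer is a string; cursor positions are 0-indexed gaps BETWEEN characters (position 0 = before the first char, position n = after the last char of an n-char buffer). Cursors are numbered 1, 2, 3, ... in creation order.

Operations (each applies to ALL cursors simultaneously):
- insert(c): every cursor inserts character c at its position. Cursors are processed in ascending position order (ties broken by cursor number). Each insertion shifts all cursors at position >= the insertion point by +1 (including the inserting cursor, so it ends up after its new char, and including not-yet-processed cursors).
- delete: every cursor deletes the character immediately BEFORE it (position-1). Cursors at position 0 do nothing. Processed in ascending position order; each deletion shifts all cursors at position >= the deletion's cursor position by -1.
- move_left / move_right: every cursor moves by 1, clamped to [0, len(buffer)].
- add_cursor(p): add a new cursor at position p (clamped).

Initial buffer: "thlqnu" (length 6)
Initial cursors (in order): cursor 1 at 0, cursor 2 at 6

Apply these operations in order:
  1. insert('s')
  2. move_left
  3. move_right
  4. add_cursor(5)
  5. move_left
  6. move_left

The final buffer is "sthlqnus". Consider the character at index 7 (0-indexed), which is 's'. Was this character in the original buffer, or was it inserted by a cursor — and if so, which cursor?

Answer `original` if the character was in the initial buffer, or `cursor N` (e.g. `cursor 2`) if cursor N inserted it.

Answer: cursor 2

Derivation:
After op 1 (insert('s')): buffer="sthlqnus" (len 8), cursors c1@1 c2@8, authorship 1......2
After op 2 (move_left): buffer="sthlqnus" (len 8), cursors c1@0 c2@7, authorship 1......2
After op 3 (move_right): buffer="sthlqnus" (len 8), cursors c1@1 c2@8, authorship 1......2
After op 4 (add_cursor(5)): buffer="sthlqnus" (len 8), cursors c1@1 c3@5 c2@8, authorship 1......2
After op 5 (move_left): buffer="sthlqnus" (len 8), cursors c1@0 c3@4 c2@7, authorship 1......2
After op 6 (move_left): buffer="sthlqnus" (len 8), cursors c1@0 c3@3 c2@6, authorship 1......2
Authorship (.=original, N=cursor N): 1 . . . . . . 2
Index 7: author = 2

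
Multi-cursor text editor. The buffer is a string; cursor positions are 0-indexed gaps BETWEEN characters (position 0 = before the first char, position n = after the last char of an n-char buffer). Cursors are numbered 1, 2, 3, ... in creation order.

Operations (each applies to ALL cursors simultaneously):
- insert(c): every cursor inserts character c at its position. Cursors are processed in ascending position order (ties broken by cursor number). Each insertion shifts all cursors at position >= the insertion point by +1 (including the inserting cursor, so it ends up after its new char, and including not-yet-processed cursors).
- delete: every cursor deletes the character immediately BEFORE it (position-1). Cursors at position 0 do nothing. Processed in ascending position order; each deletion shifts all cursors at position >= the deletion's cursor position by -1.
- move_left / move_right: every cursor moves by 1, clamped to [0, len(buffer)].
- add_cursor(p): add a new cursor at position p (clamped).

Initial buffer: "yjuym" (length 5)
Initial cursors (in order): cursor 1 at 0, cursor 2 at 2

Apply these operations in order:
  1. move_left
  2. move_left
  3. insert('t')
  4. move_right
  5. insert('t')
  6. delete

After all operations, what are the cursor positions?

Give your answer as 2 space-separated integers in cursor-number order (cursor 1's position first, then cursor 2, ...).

Answer: 3 3

Derivation:
After op 1 (move_left): buffer="yjuym" (len 5), cursors c1@0 c2@1, authorship .....
After op 2 (move_left): buffer="yjuym" (len 5), cursors c1@0 c2@0, authorship .....
After op 3 (insert('t')): buffer="ttyjuym" (len 7), cursors c1@2 c2@2, authorship 12.....
After op 4 (move_right): buffer="ttyjuym" (len 7), cursors c1@3 c2@3, authorship 12.....
After op 5 (insert('t')): buffer="ttyttjuym" (len 9), cursors c1@5 c2@5, authorship 12.12....
After op 6 (delete): buffer="ttyjuym" (len 7), cursors c1@3 c2@3, authorship 12.....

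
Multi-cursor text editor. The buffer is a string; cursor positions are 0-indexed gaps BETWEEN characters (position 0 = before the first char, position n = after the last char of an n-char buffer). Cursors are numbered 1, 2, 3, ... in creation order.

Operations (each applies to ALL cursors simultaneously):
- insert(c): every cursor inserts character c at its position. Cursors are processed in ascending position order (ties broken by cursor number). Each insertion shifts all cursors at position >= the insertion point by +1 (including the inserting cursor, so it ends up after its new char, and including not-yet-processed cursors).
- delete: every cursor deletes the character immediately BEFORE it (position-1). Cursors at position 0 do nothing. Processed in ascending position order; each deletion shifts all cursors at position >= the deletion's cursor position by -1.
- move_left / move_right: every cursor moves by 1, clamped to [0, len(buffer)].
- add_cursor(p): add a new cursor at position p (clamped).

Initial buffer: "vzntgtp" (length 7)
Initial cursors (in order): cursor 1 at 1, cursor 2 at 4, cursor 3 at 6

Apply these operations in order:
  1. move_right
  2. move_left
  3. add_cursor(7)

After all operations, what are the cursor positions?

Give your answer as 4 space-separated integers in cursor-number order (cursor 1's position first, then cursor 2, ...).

After op 1 (move_right): buffer="vzntgtp" (len 7), cursors c1@2 c2@5 c3@7, authorship .......
After op 2 (move_left): buffer="vzntgtp" (len 7), cursors c1@1 c2@4 c3@6, authorship .......
After op 3 (add_cursor(7)): buffer="vzntgtp" (len 7), cursors c1@1 c2@4 c3@6 c4@7, authorship .......

Answer: 1 4 6 7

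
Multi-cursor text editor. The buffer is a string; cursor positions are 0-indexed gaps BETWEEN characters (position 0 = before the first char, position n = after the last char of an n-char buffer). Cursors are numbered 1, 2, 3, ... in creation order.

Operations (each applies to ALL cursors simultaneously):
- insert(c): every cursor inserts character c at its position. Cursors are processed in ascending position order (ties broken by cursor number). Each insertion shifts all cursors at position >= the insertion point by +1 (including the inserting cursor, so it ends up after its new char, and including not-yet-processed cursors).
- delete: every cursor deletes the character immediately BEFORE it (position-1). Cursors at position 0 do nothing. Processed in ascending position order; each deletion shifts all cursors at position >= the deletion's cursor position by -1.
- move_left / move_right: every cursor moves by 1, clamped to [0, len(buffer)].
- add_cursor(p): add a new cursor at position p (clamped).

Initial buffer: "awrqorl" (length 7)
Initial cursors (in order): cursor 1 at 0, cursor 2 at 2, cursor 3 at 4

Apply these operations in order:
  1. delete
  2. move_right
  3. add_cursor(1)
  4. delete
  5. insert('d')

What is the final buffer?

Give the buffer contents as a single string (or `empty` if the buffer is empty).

After op 1 (delete): buffer="arorl" (len 5), cursors c1@0 c2@1 c3@2, authorship .....
After op 2 (move_right): buffer="arorl" (len 5), cursors c1@1 c2@2 c3@3, authorship .....
After op 3 (add_cursor(1)): buffer="arorl" (len 5), cursors c1@1 c4@1 c2@2 c3@3, authorship .....
After op 4 (delete): buffer="rl" (len 2), cursors c1@0 c2@0 c3@0 c4@0, authorship ..
After op 5 (insert('d')): buffer="ddddrl" (len 6), cursors c1@4 c2@4 c3@4 c4@4, authorship 1234..

Answer: ddddrl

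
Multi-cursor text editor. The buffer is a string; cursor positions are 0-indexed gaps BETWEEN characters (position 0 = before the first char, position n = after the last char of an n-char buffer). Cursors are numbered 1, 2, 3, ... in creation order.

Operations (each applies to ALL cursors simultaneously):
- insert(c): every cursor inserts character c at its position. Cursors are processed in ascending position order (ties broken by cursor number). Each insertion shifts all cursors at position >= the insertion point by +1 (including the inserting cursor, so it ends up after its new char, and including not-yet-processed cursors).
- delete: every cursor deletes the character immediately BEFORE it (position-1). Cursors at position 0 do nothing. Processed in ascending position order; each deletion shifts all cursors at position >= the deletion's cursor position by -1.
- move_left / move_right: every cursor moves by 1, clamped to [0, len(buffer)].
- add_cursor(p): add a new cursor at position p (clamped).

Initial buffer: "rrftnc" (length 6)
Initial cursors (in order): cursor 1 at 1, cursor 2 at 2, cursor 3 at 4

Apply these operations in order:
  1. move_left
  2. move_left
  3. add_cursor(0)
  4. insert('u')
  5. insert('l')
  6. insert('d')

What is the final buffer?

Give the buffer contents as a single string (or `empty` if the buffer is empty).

After op 1 (move_left): buffer="rrftnc" (len 6), cursors c1@0 c2@1 c3@3, authorship ......
After op 2 (move_left): buffer="rrftnc" (len 6), cursors c1@0 c2@0 c3@2, authorship ......
After op 3 (add_cursor(0)): buffer="rrftnc" (len 6), cursors c1@0 c2@0 c4@0 c3@2, authorship ......
After op 4 (insert('u')): buffer="uuurruftnc" (len 10), cursors c1@3 c2@3 c4@3 c3@6, authorship 124..3....
After op 5 (insert('l')): buffer="uuulllrrulftnc" (len 14), cursors c1@6 c2@6 c4@6 c3@10, authorship 124124..33....
After op 6 (insert('d')): buffer="uuullldddrruldftnc" (len 18), cursors c1@9 c2@9 c4@9 c3@14, authorship 124124124..333....

Answer: uuullldddrruldftnc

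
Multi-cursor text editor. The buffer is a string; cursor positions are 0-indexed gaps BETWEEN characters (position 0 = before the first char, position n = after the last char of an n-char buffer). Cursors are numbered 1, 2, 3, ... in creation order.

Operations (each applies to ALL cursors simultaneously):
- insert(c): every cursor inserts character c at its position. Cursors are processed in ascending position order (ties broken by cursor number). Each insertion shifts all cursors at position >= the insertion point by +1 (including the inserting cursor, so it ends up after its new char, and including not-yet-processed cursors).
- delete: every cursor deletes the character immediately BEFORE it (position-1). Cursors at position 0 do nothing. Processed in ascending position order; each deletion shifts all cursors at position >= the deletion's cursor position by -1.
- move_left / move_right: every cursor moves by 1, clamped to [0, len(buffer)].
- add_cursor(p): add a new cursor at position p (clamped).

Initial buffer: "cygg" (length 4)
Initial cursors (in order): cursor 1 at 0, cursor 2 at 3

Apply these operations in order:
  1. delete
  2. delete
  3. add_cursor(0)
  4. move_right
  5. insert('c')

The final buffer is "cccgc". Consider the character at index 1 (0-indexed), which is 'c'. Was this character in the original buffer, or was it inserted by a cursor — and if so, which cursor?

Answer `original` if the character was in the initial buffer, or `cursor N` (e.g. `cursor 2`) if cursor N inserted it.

Answer: cursor 1

Derivation:
After op 1 (delete): buffer="cyg" (len 3), cursors c1@0 c2@2, authorship ...
After op 2 (delete): buffer="cg" (len 2), cursors c1@0 c2@1, authorship ..
After op 3 (add_cursor(0)): buffer="cg" (len 2), cursors c1@0 c3@0 c2@1, authorship ..
After op 4 (move_right): buffer="cg" (len 2), cursors c1@1 c3@1 c2@2, authorship ..
After op 5 (insert('c')): buffer="cccgc" (len 5), cursors c1@3 c3@3 c2@5, authorship .13.2
Authorship (.=original, N=cursor N): . 1 3 . 2
Index 1: author = 1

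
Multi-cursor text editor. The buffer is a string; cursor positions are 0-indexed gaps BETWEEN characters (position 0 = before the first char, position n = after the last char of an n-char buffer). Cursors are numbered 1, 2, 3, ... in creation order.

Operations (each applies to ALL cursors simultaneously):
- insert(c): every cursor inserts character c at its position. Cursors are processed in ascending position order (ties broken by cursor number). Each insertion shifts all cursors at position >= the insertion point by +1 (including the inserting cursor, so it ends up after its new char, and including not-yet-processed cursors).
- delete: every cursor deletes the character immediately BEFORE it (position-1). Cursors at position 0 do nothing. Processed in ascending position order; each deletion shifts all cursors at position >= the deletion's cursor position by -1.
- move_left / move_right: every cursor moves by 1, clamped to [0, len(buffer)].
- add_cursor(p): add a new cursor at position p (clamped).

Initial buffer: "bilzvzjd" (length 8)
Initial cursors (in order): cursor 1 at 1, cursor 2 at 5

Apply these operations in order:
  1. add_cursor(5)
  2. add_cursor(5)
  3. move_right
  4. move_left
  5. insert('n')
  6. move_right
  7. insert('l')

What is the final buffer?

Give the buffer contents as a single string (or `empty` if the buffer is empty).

After op 1 (add_cursor(5)): buffer="bilzvzjd" (len 8), cursors c1@1 c2@5 c3@5, authorship ........
After op 2 (add_cursor(5)): buffer="bilzvzjd" (len 8), cursors c1@1 c2@5 c3@5 c4@5, authorship ........
After op 3 (move_right): buffer="bilzvzjd" (len 8), cursors c1@2 c2@6 c3@6 c4@6, authorship ........
After op 4 (move_left): buffer="bilzvzjd" (len 8), cursors c1@1 c2@5 c3@5 c4@5, authorship ........
After op 5 (insert('n')): buffer="bnilzvnnnzjd" (len 12), cursors c1@2 c2@9 c3@9 c4@9, authorship .1....234...
After op 6 (move_right): buffer="bnilzvnnnzjd" (len 12), cursors c1@3 c2@10 c3@10 c4@10, authorship .1....234...
After op 7 (insert('l')): buffer="bnillzvnnnzllljd" (len 16), cursors c1@4 c2@14 c3@14 c4@14, authorship .1.1...234.234..

Answer: bnillzvnnnzllljd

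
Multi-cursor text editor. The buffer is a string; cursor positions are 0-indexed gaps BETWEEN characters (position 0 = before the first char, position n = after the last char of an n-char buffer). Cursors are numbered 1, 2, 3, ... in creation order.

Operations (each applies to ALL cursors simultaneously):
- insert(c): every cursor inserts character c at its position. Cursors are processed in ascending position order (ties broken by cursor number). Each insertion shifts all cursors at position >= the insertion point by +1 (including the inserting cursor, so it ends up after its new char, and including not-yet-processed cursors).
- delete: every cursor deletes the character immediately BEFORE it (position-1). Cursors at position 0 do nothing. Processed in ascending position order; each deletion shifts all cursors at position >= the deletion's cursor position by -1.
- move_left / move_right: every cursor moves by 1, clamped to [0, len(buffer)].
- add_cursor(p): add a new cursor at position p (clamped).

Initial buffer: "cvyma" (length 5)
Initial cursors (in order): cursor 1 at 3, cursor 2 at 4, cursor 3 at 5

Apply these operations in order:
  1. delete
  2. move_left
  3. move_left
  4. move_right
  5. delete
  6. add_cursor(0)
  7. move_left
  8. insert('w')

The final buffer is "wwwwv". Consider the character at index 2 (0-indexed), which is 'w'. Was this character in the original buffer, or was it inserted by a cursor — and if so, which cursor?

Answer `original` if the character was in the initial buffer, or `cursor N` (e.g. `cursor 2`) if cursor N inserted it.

After op 1 (delete): buffer="cv" (len 2), cursors c1@2 c2@2 c3@2, authorship ..
After op 2 (move_left): buffer="cv" (len 2), cursors c1@1 c2@1 c3@1, authorship ..
After op 3 (move_left): buffer="cv" (len 2), cursors c1@0 c2@0 c3@0, authorship ..
After op 4 (move_right): buffer="cv" (len 2), cursors c1@1 c2@1 c3@1, authorship ..
After op 5 (delete): buffer="v" (len 1), cursors c1@0 c2@0 c3@0, authorship .
After op 6 (add_cursor(0)): buffer="v" (len 1), cursors c1@0 c2@0 c3@0 c4@0, authorship .
After op 7 (move_left): buffer="v" (len 1), cursors c1@0 c2@0 c3@0 c4@0, authorship .
After op 8 (insert('w')): buffer="wwwwv" (len 5), cursors c1@4 c2@4 c3@4 c4@4, authorship 1234.
Authorship (.=original, N=cursor N): 1 2 3 4 .
Index 2: author = 3

Answer: cursor 3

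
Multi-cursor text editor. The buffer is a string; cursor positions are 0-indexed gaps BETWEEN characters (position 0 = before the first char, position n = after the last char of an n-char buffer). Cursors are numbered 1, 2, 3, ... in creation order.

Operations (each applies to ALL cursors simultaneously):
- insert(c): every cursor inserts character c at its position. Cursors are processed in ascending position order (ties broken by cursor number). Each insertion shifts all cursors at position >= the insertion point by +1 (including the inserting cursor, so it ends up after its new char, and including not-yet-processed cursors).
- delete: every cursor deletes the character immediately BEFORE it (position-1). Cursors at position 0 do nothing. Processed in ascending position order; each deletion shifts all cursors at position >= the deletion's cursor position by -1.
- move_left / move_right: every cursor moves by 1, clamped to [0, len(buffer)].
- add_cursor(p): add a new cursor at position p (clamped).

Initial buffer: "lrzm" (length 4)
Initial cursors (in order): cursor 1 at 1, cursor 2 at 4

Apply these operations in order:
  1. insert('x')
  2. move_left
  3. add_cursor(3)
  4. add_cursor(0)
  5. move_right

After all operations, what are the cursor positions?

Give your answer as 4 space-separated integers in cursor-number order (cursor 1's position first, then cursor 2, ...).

After op 1 (insert('x')): buffer="lxrzmx" (len 6), cursors c1@2 c2@6, authorship .1...2
After op 2 (move_left): buffer="lxrzmx" (len 6), cursors c1@1 c2@5, authorship .1...2
After op 3 (add_cursor(3)): buffer="lxrzmx" (len 6), cursors c1@1 c3@3 c2@5, authorship .1...2
After op 4 (add_cursor(0)): buffer="lxrzmx" (len 6), cursors c4@0 c1@1 c3@3 c2@5, authorship .1...2
After op 5 (move_right): buffer="lxrzmx" (len 6), cursors c4@1 c1@2 c3@4 c2@6, authorship .1...2

Answer: 2 6 4 1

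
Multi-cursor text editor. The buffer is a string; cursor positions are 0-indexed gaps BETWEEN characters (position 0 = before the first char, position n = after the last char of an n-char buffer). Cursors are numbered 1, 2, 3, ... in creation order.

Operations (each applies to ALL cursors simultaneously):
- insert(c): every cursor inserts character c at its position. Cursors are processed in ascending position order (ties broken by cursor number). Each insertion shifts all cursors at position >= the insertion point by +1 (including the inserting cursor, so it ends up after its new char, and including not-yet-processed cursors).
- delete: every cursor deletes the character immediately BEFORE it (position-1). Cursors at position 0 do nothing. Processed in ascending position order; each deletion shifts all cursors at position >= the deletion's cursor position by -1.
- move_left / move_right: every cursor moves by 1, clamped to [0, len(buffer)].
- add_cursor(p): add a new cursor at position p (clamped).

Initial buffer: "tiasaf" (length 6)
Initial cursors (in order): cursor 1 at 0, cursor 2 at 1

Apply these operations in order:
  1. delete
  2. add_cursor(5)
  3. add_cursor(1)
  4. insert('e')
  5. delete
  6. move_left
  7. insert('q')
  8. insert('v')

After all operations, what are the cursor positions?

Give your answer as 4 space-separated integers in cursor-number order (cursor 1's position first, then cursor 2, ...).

Answer: 6 6 12 6

Derivation:
After op 1 (delete): buffer="iasaf" (len 5), cursors c1@0 c2@0, authorship .....
After op 2 (add_cursor(5)): buffer="iasaf" (len 5), cursors c1@0 c2@0 c3@5, authorship .....
After op 3 (add_cursor(1)): buffer="iasaf" (len 5), cursors c1@0 c2@0 c4@1 c3@5, authorship .....
After op 4 (insert('e')): buffer="eeieasafe" (len 9), cursors c1@2 c2@2 c4@4 c3@9, authorship 12.4....3
After op 5 (delete): buffer="iasaf" (len 5), cursors c1@0 c2@0 c4@1 c3@5, authorship .....
After op 6 (move_left): buffer="iasaf" (len 5), cursors c1@0 c2@0 c4@0 c3@4, authorship .....
After op 7 (insert('q')): buffer="qqqiasaqf" (len 9), cursors c1@3 c2@3 c4@3 c3@8, authorship 124....3.
After op 8 (insert('v')): buffer="qqqvvviasaqvf" (len 13), cursors c1@6 c2@6 c4@6 c3@12, authorship 124124....33.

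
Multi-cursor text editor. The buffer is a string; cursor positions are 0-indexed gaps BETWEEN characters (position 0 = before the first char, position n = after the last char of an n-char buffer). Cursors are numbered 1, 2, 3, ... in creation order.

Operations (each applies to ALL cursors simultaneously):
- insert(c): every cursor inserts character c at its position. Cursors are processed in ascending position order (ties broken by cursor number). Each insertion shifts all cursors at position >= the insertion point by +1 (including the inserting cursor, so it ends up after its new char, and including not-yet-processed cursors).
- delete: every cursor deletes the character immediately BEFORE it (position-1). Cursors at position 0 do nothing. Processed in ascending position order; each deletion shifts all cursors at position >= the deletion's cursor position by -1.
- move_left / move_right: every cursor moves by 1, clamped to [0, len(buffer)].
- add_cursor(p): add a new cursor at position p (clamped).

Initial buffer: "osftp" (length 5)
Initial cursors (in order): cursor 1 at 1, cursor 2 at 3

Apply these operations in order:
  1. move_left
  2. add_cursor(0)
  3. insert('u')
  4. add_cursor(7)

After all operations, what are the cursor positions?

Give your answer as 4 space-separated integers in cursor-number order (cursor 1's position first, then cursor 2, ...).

Answer: 2 5 2 7

Derivation:
After op 1 (move_left): buffer="osftp" (len 5), cursors c1@0 c2@2, authorship .....
After op 2 (add_cursor(0)): buffer="osftp" (len 5), cursors c1@0 c3@0 c2@2, authorship .....
After op 3 (insert('u')): buffer="uuosuftp" (len 8), cursors c1@2 c3@2 c2@5, authorship 13..2...
After op 4 (add_cursor(7)): buffer="uuosuftp" (len 8), cursors c1@2 c3@2 c2@5 c4@7, authorship 13..2...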